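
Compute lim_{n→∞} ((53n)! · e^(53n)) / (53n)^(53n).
lim = ∞

Stirling: (53n)! ~ sqrt(2π·53n) · (53n/e)^(53n). Hence
  (53n)! · e^(53n) / (53n)^(53n) ~ sqrt(2π·53n) = sqrt(2π·53) · sqrt(n) → ∞.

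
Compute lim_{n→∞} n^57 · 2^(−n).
lim = 0

Exponentials with base > 1 dominate every fixed polynomial: for any fixed c, n^c / 2^n → 0 as n → ∞ (e.g. by the ratio test, or by writing 2^n = e^(n ln 2) and noting e^(n ln 2) / n^c → ∞). Hence n^57 · 2^(−n) = n^57 / 2^n → 0.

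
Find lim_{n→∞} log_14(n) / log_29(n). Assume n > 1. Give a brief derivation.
lim = ln(29) / ln(14) = log_14(29)

Change of base: log_14(n) = ln n / ln 14 and log_29(n) = ln n / ln 29. The ratio is (ln n / ln 14) · (ln 29 / ln n) = ln 29 / ln 14, a constant independent of n. So the limit is ln 29 / ln 14 = log_14(29).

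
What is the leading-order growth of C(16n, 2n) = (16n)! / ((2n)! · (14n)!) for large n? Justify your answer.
C(16n, 2n) ~ (16777216/823543)^(2n) · sqrt(4/(7π·2n))

Write N = 2n. Apply Stirling to each factorial:
  (8N)! ~ sqrt(2π·8N) · (8N/e)^(8N),
  N! ~ sqrt(2π N) · (N/e)^N,
  (7N)! ~ sqrt(2π·7N) · (7N/e)^(7N).
The exponential factors combine to (8N)^(8N) / (N^N · (7N)^(7N)) = 8^(8N)/7^(7N) = (8^8/7^7)^N = (16777216/823543)^N.
The square-root prefactors combine to sqrt(2π·8N) / (sqrt(2π N)·sqrt(2π·7N)) = sqrt(8 / (2π·7·N)) = sqrt(4/(7π·2n)).
Substituting N = 2n: C(16n, 2n) ~ (16777216/823543)^(2n) · sqrt(4/(7π·2n)).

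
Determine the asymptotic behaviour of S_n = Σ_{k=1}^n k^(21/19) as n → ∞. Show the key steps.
S_n ~ (19/40) · n^(40/19)

Integral comparison: Σ_{k=1}^n k^(21/19) = ∫_0^n x^(21/19) dx + O(n^(21/19)). The integral is n^(1 + 21/19) / (1 + 21/19) = n^((21+19)/19) / ((21+19)/19) = (19/40) · n^(40/19).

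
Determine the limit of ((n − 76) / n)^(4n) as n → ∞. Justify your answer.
lim = e^(−304)

Rewrite as (1 − 76/n)^(4n). By the standard limit (1 + x/n)^n → e^x, we have (1 − 76/n)^n → e^(−76), and raising to the 4th power gives e^(−304).
More precisely, ln[(1 − 76/n)^(4n)] = 4n · ln(1 − 76/n) = 4n · (-76/n + O(1/n^2)) = -304 + O(1/n) → -304.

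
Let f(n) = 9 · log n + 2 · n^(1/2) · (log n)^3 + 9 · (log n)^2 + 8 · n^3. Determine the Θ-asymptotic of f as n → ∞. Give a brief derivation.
f(n) ∈ Θ(n^3)

Compare the terms by growth order. For large n, n^a · (log n)^b dominates n^a' · (log n)^b' iff a > a', or (a = a' and b > b'). Ranking the 4 terms shows the dominant one is 8 · n^3. Hence f(n) ∈ Θ(n^3).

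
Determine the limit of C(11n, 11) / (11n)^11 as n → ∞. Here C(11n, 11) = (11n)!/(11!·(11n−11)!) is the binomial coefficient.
lim = 1/11! = 1/39916800

With N = 11n → ∞: C(N, 11) / N^11 = [N(N−1)…(N−10)] / (11! · N^11) = (1/11!) · 1 · (1 − 1/(11n)) · … · (1 − 10/(11n)). Each factor → 1 as N → ∞, so the limit is 1/11! = 1/39916800.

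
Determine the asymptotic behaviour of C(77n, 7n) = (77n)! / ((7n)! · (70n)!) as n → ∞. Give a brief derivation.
C(77n, 7n) ~ (285311670611/10000000000)^(7n) · sqrt(11/(20π·7n))

Write N = 7n. Apply Stirling to each factorial:
  (11N)! ~ sqrt(2π·11N) · (11N/e)^(11N),
  N! ~ sqrt(2π N) · (N/e)^N,
  (10N)! ~ sqrt(2π·10N) · (10N/e)^(10N).
The exponential factors combine to (11N)^(11N) / (N^N · (10N)^(10N)) = 11^(11N)/10^(10N) = (11^11/10^10)^N = (285311670611/10000000000)^N.
The square-root prefactors combine to sqrt(2π·11N) / (sqrt(2π N)·sqrt(2π·10N)) = sqrt(11 / (2π·10·N)) = sqrt(11/(20π·7n)).
Substituting N = 7n: C(77n, 7n) ~ (285311670611/10000000000)^(7n) · sqrt(11/(20π·7n)).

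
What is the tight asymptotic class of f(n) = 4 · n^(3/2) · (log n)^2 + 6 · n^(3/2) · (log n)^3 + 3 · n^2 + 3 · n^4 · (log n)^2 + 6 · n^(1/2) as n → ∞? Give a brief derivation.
f(n) ∈ Θ(n^4 · (log n)^2)

Compare the terms by growth order. For large n, n^a · (log n)^b dominates n^a' · (log n)^b' iff a > a', or (a = a' and b > b'). Ranking the 5 terms shows the dominant one is 3 · n^4 · (log n)^2. Hence f(n) ∈ Θ(n^4 · (log n)^2).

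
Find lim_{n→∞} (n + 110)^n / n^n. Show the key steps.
lim = e^110

Rewrite as (1 + 110/n)^(n). By the standard limit (1 + x/n)^n → e^x, we have (1 + 110/n)^n → e^110, and raising to the 1st power gives e^110.
More precisely, ln[(1 + 110/n)^(n)] = n · ln(1 + 110/n) = n · (110/n + O(1/n^2)) = 110 + O(1/n) → 110.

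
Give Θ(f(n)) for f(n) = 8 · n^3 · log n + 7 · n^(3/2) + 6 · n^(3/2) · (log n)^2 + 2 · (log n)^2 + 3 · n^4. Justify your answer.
f(n) ∈ Θ(n^4)

Compare the terms by growth order. For large n, n^a · (log n)^b dominates n^a' · (log n)^b' iff a > a', or (a = a' and b > b'). Ranking the 5 terms shows the dominant one is 3 · n^4. Hence f(n) ∈ Θ(n^4).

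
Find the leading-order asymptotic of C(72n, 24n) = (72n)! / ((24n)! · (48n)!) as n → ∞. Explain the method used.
C(72n, 24n) ~ (27/4)^(24n) · sqrt(3/(4π·24n))

Write N = 24n. Apply Stirling to each factorial:
  (3N)! ~ sqrt(2π·3N) · (3N/e)^(3N),
  N! ~ sqrt(2π N) · (N/e)^N,
  (2N)! ~ sqrt(2π·2N) · (2N/e)^(2N).
The exponential factors combine to (3N)^(3N) / (N^N · (2N)^(2N)) = 3^(3N)/2^(2N) = (3^3/2^2)^N = (27/4)^N.
The square-root prefactors combine to sqrt(2π·3N) / (sqrt(2π N)·sqrt(2π·2N)) = sqrt(3 / (2π·2·N)) = sqrt(3/(4π·24n)).
Substituting N = 24n: C(72n, 24n) ~ (27/4)^(24n) · sqrt(3/(4π·24n)).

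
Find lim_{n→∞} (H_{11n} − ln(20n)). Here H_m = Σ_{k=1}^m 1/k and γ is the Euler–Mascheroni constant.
lim = ln(11/20) + γ

By Euler-Maclaurin, H_m = ln m + γ + O(1/m). So
  H_{11n} − ln(20n) = ln(11n) + γ − ln(20n) + O(1/n)
                       = ln(11/20) + γ + O(1/n).
Hence the limit is ln(11/20) + γ.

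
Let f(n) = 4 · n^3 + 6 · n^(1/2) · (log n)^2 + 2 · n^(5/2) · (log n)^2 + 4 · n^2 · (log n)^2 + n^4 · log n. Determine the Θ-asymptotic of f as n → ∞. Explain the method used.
f(n) ∈ Θ(n^4 · log n)

Compare the terms by growth order. For large n, n^a · (log n)^b dominates n^a' · (log n)^b' iff a > a', or (a = a' and b > b'). Ranking the 5 terms shows the dominant one is n^4 · log n. Hence f(n) ∈ Θ(n^4 · log n).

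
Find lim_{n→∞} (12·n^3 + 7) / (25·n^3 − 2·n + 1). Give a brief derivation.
lim = 12/25

For large n the leading n^3 terms dominate both numerator and denominator. Dividing top and bottom by n^3, every other term tends to 0, leaving 12/25.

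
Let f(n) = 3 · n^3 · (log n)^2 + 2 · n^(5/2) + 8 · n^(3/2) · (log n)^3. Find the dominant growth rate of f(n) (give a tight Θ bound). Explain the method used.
f(n) ∈ Θ(n^3 · (log n)^2)

Compare the terms by growth order. For large n, n^a · (log n)^b dominates n^a' · (log n)^b' iff a > a', or (a = a' and b > b'). Ranking the 3 terms shows the dominant one is 3 · n^3 · (log n)^2. Hence f(n) ∈ Θ(n^3 · (log n)^2).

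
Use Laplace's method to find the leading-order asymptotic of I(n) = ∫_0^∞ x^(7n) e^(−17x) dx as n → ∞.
I(n) ~ (sqrt(2π·7n) / 17) · (7n/(17e))^(7n)

Write the integrand as exp(7n ln x − 17x) and set f(x) = 7n ln x − 17x. Then f'(x) = 7n/x − 17 = 0 at x* = 7n/17, and f''(x*) = −7n/x*^2 = −17^2/(7n). Laplace's method (interior maximum) gives
  I(n) ~ e^(f(x*)) · sqrt(2π / |f''(x*)|)
        = exp(7n ln(7n/17) − 7n) · sqrt(2π · 7n / 17^2)
        = (7n/17)^(7n) e^(−7n) · sqrt(2π·7n) / 17
        = (sqrt(2π·7n) / 17) · (7n/(17e))^(7n).
This matches Γ(7n+1)/17^(7n+1) with Stirling applied to Γ.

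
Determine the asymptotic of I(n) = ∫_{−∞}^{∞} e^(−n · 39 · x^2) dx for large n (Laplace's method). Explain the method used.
I(n) = sqrt(π/(39n))

Here φ(x) = 39 · x^2 has its unique minimum at x* = 0 with φ(x*) = 0 and φ''(x*) = 78. Laplace's method gives
  I(n) ~ e^(−n φ(x*)) · sqrt(2π / (n · φ''(x*))) = sqrt(2π / (78n)) = sqrt(π/(39n)).
This is exact: substituting u = (x − 0)·sqrt(39n) gives I(n) = (1/sqrt(39n)) ∫_{−∞}^{∞} e^(−u^2) du = sqrt(π/(39n)).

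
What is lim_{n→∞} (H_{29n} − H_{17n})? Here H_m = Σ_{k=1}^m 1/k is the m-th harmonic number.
lim = ln(29/17)

Euler-Maclaurin gives H_m = ln m + γ + 1/(2m) + O(1/m^2). The γ and O(1/m) terms cancel in the difference:
  H_{29n} − H_{17n} = ln(29n) − ln(17n) + O(1/n) = ln(29/17) + O(1/n).
Hence the limit is ln(29/17).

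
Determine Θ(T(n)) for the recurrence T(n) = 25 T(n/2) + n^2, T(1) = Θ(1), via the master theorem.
T(n) = Θ(n^(log_2 25))

Master theorem: compare f(n) = n^2 to n^(log_2 25) where log_2 25 ≈ 4.644. Since 2 < log_2 25, we have f(n) = O(n^(log_2 25 − ε)) for some ε > 0 — Case 1. Hence T(n) = Θ(n^(log_2 25)).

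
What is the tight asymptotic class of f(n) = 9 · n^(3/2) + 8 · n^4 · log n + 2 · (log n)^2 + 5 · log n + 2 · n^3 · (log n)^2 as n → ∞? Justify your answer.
f(n) ∈ Θ(n^4 · log n)

Compare the terms by growth order. For large n, n^a · (log n)^b dominates n^a' · (log n)^b' iff a > a', or (a = a' and b > b'). Ranking the 5 terms shows the dominant one is 8 · n^4 · log n. Hence f(n) ∈ Θ(n^4 · log n).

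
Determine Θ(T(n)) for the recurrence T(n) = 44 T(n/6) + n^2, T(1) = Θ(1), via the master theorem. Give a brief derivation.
T(n) = Θ(n^(log_6 44))

Master theorem: compare f(n) = n^2 to n^(log_6 44) where log_6 44 ≈ 2.112. Since 2 < log_6 44, we have f(n) = O(n^(log_6 44 − ε)) for some ε > 0 — Case 1. Hence T(n) = Θ(n^(log_6 44)).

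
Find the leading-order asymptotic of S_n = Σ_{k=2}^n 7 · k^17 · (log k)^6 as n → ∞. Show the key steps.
S_n ~ 7 · n^18 · (log n)^6 / 18

By integral comparison, S_n = ∫_1^n 7 · x^17 · (log x)^6 dx + O(n^17 · (log n)^6). For the integral, the leading term of ∫_1^n x^17 (log x)^6 dx is n^18/18 · (log n)^6 (by repeated integration by parts; each step lowers the log-exponent and produces a relatively O(1/log n) correction). Hence S_n ~ 7 · n^18 · (log n)^6 / 18.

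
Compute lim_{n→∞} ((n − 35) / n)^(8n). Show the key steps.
lim = e^(−280)

Rewrite as (1 − 35/n)^(8n). By the standard limit (1 + x/n)^n → e^x, we have (1 − 35/n)^n → e^(−35), and raising to the 8th power gives e^(−280).
More precisely, ln[(1 − 35/n)^(8n)] = 8n · ln(1 − 35/n) = 8n · (-35/n + O(1/n^2)) = -280 + O(1/n) → -280.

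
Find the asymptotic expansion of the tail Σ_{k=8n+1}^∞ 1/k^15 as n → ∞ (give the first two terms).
Σ_{k>8n} 1/k^15 = 1/(14 · (8n)^14) − 1/(2 · (8n)^15) + O(1/(8n)^16)

Compare to the integral: ∫_{8n}^∞ x^(−15) dx = [−x^(−14)/14]_{8n}^∞ = 1/((15−1)·(8n)^14). The Euler-Maclaurin correction adds −f(8n)/2 = −1/(2·(8n)^15). Euler-Maclaurin then gives
  Σ_{k>8n} 1/k^15 = ∫_{8n}^∞ dx/x^15 − 1/(2·(8n)^15) + O(1/(8n)^16).
(Equivalently this is ζ(15) − Σ_{k≤8n} 1/k^15.)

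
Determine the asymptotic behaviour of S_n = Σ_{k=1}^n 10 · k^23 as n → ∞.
S_n ~ 5 · n^24 / 12

By integral comparison (Euler-Maclaurin), Σ_{k=1}^n 10 · k^23 = 10 · ∫_0^n x^23 dx + O(n^23) = 10 · n^24/24 = 5 · n^24 / 12 + O(n^23). (Equivalently, Faulhaber's formula gives the same leading term.)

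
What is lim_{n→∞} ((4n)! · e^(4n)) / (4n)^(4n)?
lim = ∞

Stirling: (4n)! ~ sqrt(2π·4n) · (4n/e)^(4n). Hence
  (4n)! · e^(4n) / (4n)^(4n) ~ sqrt(2π·4n) = sqrt(2π·4) · sqrt(n) → ∞.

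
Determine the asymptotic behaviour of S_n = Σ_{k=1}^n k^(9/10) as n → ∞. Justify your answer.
S_n ~ (10/19) · n^(19/10)

Integral comparison: Σ_{k=1}^n k^(9/10) = ∫_0^n x^(9/10) dx + O(n^(9/10)). The integral is n^(1 + 9/10) / (1 + 9/10) = n^((9+10)/10) / ((9+10)/10) = (10/19) · n^(19/10).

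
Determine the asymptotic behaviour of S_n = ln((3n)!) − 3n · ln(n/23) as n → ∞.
S_n ~ 3n · (ln 69 − 1) + O(ln n)

Stirling: ln((3n)!) = 3n ln(3n) − 3n + O(ln n).
  S_n = 3n ln(3n) − 3n − 3n ln(n/23) + O(ln n)
      = 3n ln(3n) − 3n ln n + 3n ln 23 − 3n + O(ln n)
      = 3n ln 3 + 3n ln 23 − 3n + O(ln n)
      = 3n (ln 69 − 1) + O(ln n).
Numerically ln(69) − 1 ≈ 3.2341.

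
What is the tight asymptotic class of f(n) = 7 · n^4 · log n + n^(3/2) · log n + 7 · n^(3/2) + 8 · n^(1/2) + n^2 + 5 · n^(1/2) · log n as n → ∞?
f(n) ∈ Θ(n^4 · log n)

Compare the terms by growth order. For large n, n^a · (log n)^b dominates n^a' · (log n)^b' iff a > a', or (a = a' and b > b'). Ranking the 6 terms shows the dominant one is 7 · n^4 · log n. Hence f(n) ∈ Θ(n^4 · log n).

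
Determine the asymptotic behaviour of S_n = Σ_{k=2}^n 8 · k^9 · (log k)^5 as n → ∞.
S_n ~ 4 · n^10 · (log n)^5 / 5

By integral comparison, S_n = ∫_1^n 8 · x^9 · (log x)^5 dx + O(n^9 · (log n)^5). For the integral, the leading term of ∫_1^n x^9 (log x)^5 dx is n^10/10 · (log n)^5 (by repeated integration by parts; each step lowers the log-exponent and produces a relatively O(1/log n) correction). Hence S_n ~ 4 · n^10 · (log n)^5 / 5.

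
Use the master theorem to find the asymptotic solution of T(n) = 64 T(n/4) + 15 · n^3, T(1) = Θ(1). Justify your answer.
T(n) = Θ(n^3 log n)

log_4 64 = 3, and f(n) = 15 · n^3 = Θ(n^(log_4 64)). This is Case 2 of the master theorem: T(n) = Θ(f(n) · log n) = Θ(n^3 log n).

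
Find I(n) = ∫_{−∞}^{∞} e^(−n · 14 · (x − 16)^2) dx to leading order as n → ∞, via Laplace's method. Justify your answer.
I(n) = sqrt(π/(14n))

Here φ(x) = 14 · (x − 16)^2 has its unique minimum at x* = 16 with φ(x*) = 0 and φ''(x*) = 28. Laplace's method gives
  I(n) ~ e^(−n φ(x*)) · sqrt(2π / (n · φ''(x*))) = sqrt(2π / (28n)) = sqrt(π/(14n)).
This is exact: substituting u = (x − 16)·sqrt(14n) gives I(n) = (1/sqrt(14n)) ∫_{−∞}^{∞} e^(−u^2) du = sqrt(π/(14n)).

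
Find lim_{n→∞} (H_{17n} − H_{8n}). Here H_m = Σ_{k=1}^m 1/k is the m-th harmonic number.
lim = ln(17/8)

Euler-Maclaurin gives H_m = ln m + γ + 1/(2m) + O(1/m^2). The γ and O(1/m) terms cancel in the difference:
  H_{17n} − H_{8n} = ln(17n) − ln(8n) + O(1/n) = ln(17/8) + O(1/n).
Hence the limit is ln(17/8).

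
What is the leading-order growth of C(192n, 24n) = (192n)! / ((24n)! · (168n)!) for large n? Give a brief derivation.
C(192n, 24n) ~ (16777216/823543)^(24n) · sqrt(4/(7π·24n))

Write N = 24n. Apply Stirling to each factorial:
  (8N)! ~ sqrt(2π·8N) · (8N/e)^(8N),
  N! ~ sqrt(2π N) · (N/e)^N,
  (7N)! ~ sqrt(2π·7N) · (7N/e)^(7N).
The exponential factors combine to (8N)^(8N) / (N^N · (7N)^(7N)) = 8^(8N)/7^(7N) = (8^8/7^7)^N = (16777216/823543)^N.
The square-root prefactors combine to sqrt(2π·8N) / (sqrt(2π N)·sqrt(2π·7N)) = sqrt(8 / (2π·7·N)) = sqrt(4/(7π·24n)).
Substituting N = 24n: C(192n, 24n) ~ (16777216/823543)^(24n) · sqrt(4/(7π·24n)).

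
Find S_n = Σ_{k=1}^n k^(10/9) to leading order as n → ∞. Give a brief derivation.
S_n ~ (9/19) · n^(19/9)

Integral comparison: Σ_{k=1}^n k^(10/9) = ∫_0^n x^(10/9) dx + O(n^(10/9)). The integral is n^(1 + 10/9) / (1 + 10/9) = n^((10+9)/9) / ((10+9)/9) = (9/19) · n^(19/9).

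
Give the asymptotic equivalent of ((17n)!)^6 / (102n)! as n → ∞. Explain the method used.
((17n)!)^6/(102n)! ~ ((2π·17n)^(5/2) / sqrt(6)) · 6^(−6·17n)  →  0

Write N = 17n. Stirling: N! ~ sqrt(2π N)(N/e)^N and (6N)! ~ sqrt(2π·6N)·(6N/e)^(6N).
  (N!)^6/(6N)! ~ (2π N)^(6/2) (N/e)^(6N) / [sqrt(2π·6N) (6N/e)^(6N)]
     = (2π N)^(6/2) / sqrt(2π·6N) · (N/(6N))^(6N)
     = (2π N)^((6−1)/2) / sqrt(6) · 6^(−6N).
Since 6^6 > 1, the factor 6^(−6N) decays exponentially, so the ratio → 0. Substituting N = 17n gives the stated form.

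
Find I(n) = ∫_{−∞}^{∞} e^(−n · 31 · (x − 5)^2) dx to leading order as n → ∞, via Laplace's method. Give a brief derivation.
I(n) = sqrt(π/(31n))

Here φ(x) = 31 · (x − 5)^2 has its unique minimum at x* = 5 with φ(x*) = 0 and φ''(x*) = 62. Laplace's method gives
  I(n) ~ e^(−n φ(x*)) · sqrt(2π / (n · φ''(x*))) = sqrt(2π / (62n)) = sqrt(π/(31n)).
This is exact: substituting u = (x − 5)·sqrt(31n) gives I(n) = (1/sqrt(31n)) ∫_{−∞}^{∞} e^(−u^2) du = sqrt(π/(31n)).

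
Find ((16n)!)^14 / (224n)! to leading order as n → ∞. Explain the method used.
((16n)!)^14/(224n)! ~ ((2π·16n)^(13/2) / sqrt(14)) · 14^(−14·16n)  →  0

Write N = 16n. Stirling: N! ~ sqrt(2π N)(N/e)^N and (14N)! ~ sqrt(2π·14N)·(14N/e)^(14N).
  (N!)^14/(14N)! ~ (2π N)^(14/2) (N/e)^(14N) / [sqrt(2π·14N) (14N/e)^(14N)]
     = (2π N)^(14/2) / sqrt(2π·14N) · (N/(14N))^(14N)
     = (2π N)^((14−1)/2) / sqrt(14) · 14^(−14N).
Since 14^14 > 1, the factor 14^(−14N) decays exponentially, so the ratio → 0. Substituting N = 16n gives the stated form.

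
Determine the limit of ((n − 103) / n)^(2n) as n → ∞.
lim = e^(−206)

Rewrite as (1 − 103/n)^(2n). By the standard limit (1 + x/n)^n → e^x, we have (1 − 103/n)^n → e^(−103), and raising to the 2nd power gives e^(−206).
More precisely, ln[(1 − 103/n)^(2n)] = 2n · ln(1 − 103/n) = 2n · (-103/n + O(1/n^2)) = -206 + O(1/n) → -206.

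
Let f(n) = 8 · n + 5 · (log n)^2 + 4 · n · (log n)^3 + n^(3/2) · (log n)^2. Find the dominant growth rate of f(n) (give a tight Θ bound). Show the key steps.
f(n) ∈ Θ(n^(3/2) · (log n)^2)

Compare the terms by growth order. For large n, n^a · (log n)^b dominates n^a' · (log n)^b' iff a > a', or (a = a' and b > b'). Ranking the 4 terms shows the dominant one is n^(3/2) · (log n)^2. Hence f(n) ∈ Θ(n^(3/2) · (log n)^2).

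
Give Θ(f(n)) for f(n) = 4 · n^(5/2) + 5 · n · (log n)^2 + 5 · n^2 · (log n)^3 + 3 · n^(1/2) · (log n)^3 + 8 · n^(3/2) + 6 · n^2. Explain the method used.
f(n) ∈ Θ(n^(5/2))

Compare the terms by growth order. For large n, n^a · (log n)^b dominates n^a' · (log n)^b' iff a > a', or (a = a' and b > b'). Ranking the 6 terms shows the dominant one is 4 · n^(5/2). Hence f(n) ∈ Θ(n^(5/2)).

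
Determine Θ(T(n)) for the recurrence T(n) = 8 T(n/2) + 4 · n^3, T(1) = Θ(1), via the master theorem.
T(n) = Θ(n^3 log n)

log_2 8 = 3, and f(n) = 4 · n^3 = Θ(n^(log_2 8)). This is Case 2 of the master theorem: T(n) = Θ(f(n) · log n) = Θ(n^3 log n).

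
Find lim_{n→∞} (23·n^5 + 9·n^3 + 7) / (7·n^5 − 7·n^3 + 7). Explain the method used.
lim = 23/7

For large n the leading n^5 terms dominate both numerator and denominator. Dividing top and bottom by n^5, every other term tends to 0, leaving 23/7.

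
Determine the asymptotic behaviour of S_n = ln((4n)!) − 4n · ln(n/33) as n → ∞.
S_n ~ 4n · (ln 132 − 1) + O(ln n)

Stirling: ln((4n)!) = 4n ln(4n) − 4n + O(ln n).
  S_n = 4n ln(4n) − 4n − 4n ln(n/33) + O(ln n)
      = 4n ln(4n) − 4n ln n + 4n ln 33 − 4n + O(ln n)
      = 4n ln 4 + 4n ln 33 − 4n + O(ln n)
      = 4n (ln 132 − 1) + O(ln n).
Numerically ln(132) − 1 ≈ 3.8828.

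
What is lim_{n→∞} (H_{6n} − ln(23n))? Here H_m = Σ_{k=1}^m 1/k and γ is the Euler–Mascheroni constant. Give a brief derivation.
lim = ln(6/23) + γ

By Euler-Maclaurin, H_m = ln m + γ + O(1/m). So
  H_{6n} − ln(23n) = ln(6n) + γ − ln(23n) + O(1/n)
                       = ln(6/23) + γ + O(1/n).
Hence the limit is ln(6/23) + γ.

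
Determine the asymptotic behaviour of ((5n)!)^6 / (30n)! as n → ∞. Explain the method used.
((5n)!)^6/(30n)! ~ ((2π·5n)^(5/2) / sqrt(6)) · 6^(−6·5n)  →  0

Write N = 5n. Stirling: N! ~ sqrt(2π N)(N/e)^N and (6N)! ~ sqrt(2π·6N)·(6N/e)^(6N).
  (N!)^6/(6N)! ~ (2π N)^(6/2) (N/e)^(6N) / [sqrt(2π·6N) (6N/e)^(6N)]
     = (2π N)^(6/2) / sqrt(2π·6N) · (N/(6N))^(6N)
     = (2π N)^((6−1)/2) / sqrt(6) · 6^(−6N).
Since 6^6 > 1, the factor 6^(−6N) decays exponentially, so the ratio → 0. Substituting N = 5n gives the stated form.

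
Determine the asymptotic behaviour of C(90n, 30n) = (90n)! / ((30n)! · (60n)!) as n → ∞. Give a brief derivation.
C(90n, 30n) ~ (27/4)^(30n) · sqrt(3/(4π·30n))

Write N = 30n. Apply Stirling to each factorial:
  (3N)! ~ sqrt(2π·3N) · (3N/e)^(3N),
  N! ~ sqrt(2π N) · (N/e)^N,
  (2N)! ~ sqrt(2π·2N) · (2N/e)^(2N).
The exponential factors combine to (3N)^(3N) / (N^N · (2N)^(2N)) = 3^(3N)/2^(2N) = (3^3/2^2)^N = (27/4)^N.
The square-root prefactors combine to sqrt(2π·3N) / (sqrt(2π N)·sqrt(2π·2N)) = sqrt(3 / (2π·2·N)) = sqrt(3/(4π·30n)).
Substituting N = 30n: C(90n, 30n) ~ (27/4)^(30n) · sqrt(3/(4π·30n)).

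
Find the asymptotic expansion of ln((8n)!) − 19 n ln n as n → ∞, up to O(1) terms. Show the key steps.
ln((8n)!) − 19 n ln n = −11 n ln n + 8(ln 8 − 1) n + (1/2) ln(2π·8n) + O(1/n)

Stirling: ln((8n)!) = 8n ln(8n) − 8n + (1/2) ln(2π·8n) + O(1/n).
Expand 8n ln(8n) = 8n (ln n + ln 8) = 8n ln n + 8n ln 8.
Subtract 19n ln n: leading term is (8 − 19) n ln n = −11 n ln n. The next term is 8n ln 8 − 8n = 8(ln 8 − 1) n. Then the (1/2) ln(2π·8n) correction.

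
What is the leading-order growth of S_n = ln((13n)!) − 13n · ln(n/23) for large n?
S_n ~ 13n · (ln 299 − 1) + O(ln n)

Stirling: ln((13n)!) = 13n ln(13n) − 13n + O(ln n).
  S_n = 13n ln(13n) − 13n − 13n ln(n/23) + O(ln n)
      = 13n ln(13n) − 13n ln n + 13n ln 23 − 13n + O(ln n)
      = 13n ln 13 + 13n ln 23 − 13n + O(ln n)
      = 13n (ln 299 − 1) + O(ln n).
Numerically ln(299) − 1 ≈ 4.7004.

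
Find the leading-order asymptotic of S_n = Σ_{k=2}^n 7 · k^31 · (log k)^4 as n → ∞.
S_n ~ 7 · n^32 · (log n)^4 / 32

By integral comparison, S_n = ∫_1^n 7 · x^31 · (log x)^4 dx + O(n^31 · (log n)^4). For the integral, the leading term of ∫_1^n x^31 (log x)^4 dx is n^32/32 · (log n)^4 (by repeated integration by parts; each step lowers the log-exponent and produces a relatively O(1/log n) correction). Hence S_n ~ 7 · n^32 · (log n)^4 / 32.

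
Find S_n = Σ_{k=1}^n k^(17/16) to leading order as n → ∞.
S_n ~ (16/33) · n^(33/16)

Integral comparison: Σ_{k=1}^n k^(17/16) = ∫_0^n x^(17/16) dx + O(n^(17/16)). The integral is n^(1 + 17/16) / (1 + 17/16) = n^((17+16)/16) / ((17+16)/16) = (16/33) · n^(33/16).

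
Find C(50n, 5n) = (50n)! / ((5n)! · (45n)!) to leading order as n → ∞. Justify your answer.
C(50n, 5n) ~ (10000000000/387420489)^(5n) · sqrt(5/(9π·5n))

Write N = 5n. Apply Stirling to each factorial:
  (10N)! ~ sqrt(2π·10N) · (10N/e)^(10N),
  N! ~ sqrt(2π N) · (N/e)^N,
  (9N)! ~ sqrt(2π·9N) · (9N/e)^(9N).
The exponential factors combine to (10N)^(10N) / (N^N · (9N)^(9N)) = 10^(10N)/9^(9N) = (10^10/9^9)^N = (10000000000/387420489)^N.
The square-root prefactors combine to sqrt(2π·10N) / (sqrt(2π N)·sqrt(2π·9N)) = sqrt(10 / (2π·9·N)) = sqrt(5/(9π·5n)).
Substituting N = 5n: C(50n, 5n) ~ (10000000000/387420489)^(5n) · sqrt(5/(9π·5n)).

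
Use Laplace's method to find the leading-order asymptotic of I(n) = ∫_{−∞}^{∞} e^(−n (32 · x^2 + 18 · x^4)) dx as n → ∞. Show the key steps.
I(n) ~ sqrt(π/(32n))

φ(x) = 32 · x^2 + 18 · x^4 has its unique global minimum at x* = 0 (since φ'(x) = 64x + 72x^3 = 0 only at x = 0 for real x with both coefficients positive, and φ → ∞ as |x| → ∞). At x* = 0, φ(0) = 0 and φ''(0) = 64. Laplace's method then gives
  I(n) ~ sqrt(2π / (n · φ''(0))) · e^(−n φ(0)) = sqrt(2π / (64n)) = sqrt(π/(32n)).
The 18 · x^4 term contributes only at subleading order (an O(1/n) relative correction).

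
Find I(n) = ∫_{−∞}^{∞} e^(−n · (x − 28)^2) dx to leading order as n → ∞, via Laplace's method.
I(n) = sqrt(π/n)

Here φ(x) = (x − 28)^2 has its unique minimum at x* = 28 with φ(x*) = 0 and φ''(x*) = 2. Laplace's method gives
  I(n) ~ e^(−n φ(x*)) · sqrt(2π / (n · φ''(x*))) = sqrt(2π / (2n)) = sqrt(π/n).
This is exact: substituting u = (x − 28)·sqrt(n) gives I(n) = (1/sqrt(n)) ∫_{−∞}^{∞} e^(−u^2) du = sqrt(π/n).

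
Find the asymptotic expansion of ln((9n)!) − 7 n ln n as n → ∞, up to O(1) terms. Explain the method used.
ln((9n)!) − 7 n ln n = 2 n ln n + 9(ln 9 − 1) n + (1/2) ln(2π·9n) + O(1/n)

Stirling: ln((9n)!) = 9n ln(9n) − 9n + (1/2) ln(2π·9n) + O(1/n).
Expand 9n ln(9n) = 9n (ln n + ln 9) = 9n ln n + 9n ln 9.
Subtract 7n ln n: leading term is (9 − 7) n ln n = 2 n ln n. The next term is 9n ln 9 − 9n = 9(ln 9 − 1) n. Then the (1/2) ln(2π·9n) correction.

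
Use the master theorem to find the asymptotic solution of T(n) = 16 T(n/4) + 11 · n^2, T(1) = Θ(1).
T(n) = Θ(n^2 log n)

log_4 16 = 2, and f(n) = 11 · n^2 = Θ(n^(log_4 16)). This is Case 2 of the master theorem: T(n) = Θ(f(n) · log n) = Θ(n^2 log n).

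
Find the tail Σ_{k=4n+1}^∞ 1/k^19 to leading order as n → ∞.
Σ_{k>4n} 1/k^19 ~ 1/(18 · (4n)^18)

Compare to the integral: ∫_{4n}^∞ x^(−19) dx = [−x^(−18)/18]_{4n}^∞ = 1/((19−1)·(4n)^18). Euler-Maclaurin then gives
  Σ_{k>4n} 1/k^19 = ∫_{4n}^∞ dx/x^19 − 1/(2·(4n)^19) + O(1/(4n)^20).
(Equivalently this is ζ(19) − Σ_{k≤4n} 1/k^19.)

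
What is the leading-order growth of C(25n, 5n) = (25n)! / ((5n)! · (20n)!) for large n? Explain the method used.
C(25n, 5n) ~ (3125/256)^(5n) · sqrt(5/(8π·5n))

Write N = 5n. Apply Stirling to each factorial:
  (5N)! ~ sqrt(2π·5N) · (5N/e)^(5N),
  N! ~ sqrt(2π N) · (N/e)^N,
  (4N)! ~ sqrt(2π·4N) · (4N/e)^(4N).
The exponential factors combine to (5N)^(5N) / (N^N · (4N)^(4N)) = 5^(5N)/4^(4N) = (5^5/4^4)^N = (3125/256)^N.
The square-root prefactors combine to sqrt(2π·5N) / (sqrt(2π N)·sqrt(2π·4N)) = sqrt(5 / (2π·4·N)) = sqrt(5/(8π·5n)).
Substituting N = 5n: C(25n, 5n) ~ (3125/256)^(5n) · sqrt(5/(8π·5n)).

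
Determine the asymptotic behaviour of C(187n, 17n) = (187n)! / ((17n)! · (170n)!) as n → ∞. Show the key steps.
C(187n, 17n) ~ (285311670611/10000000000)^(17n) · sqrt(11/(20π·17n))

Write N = 17n. Apply Stirling to each factorial:
  (11N)! ~ sqrt(2π·11N) · (11N/e)^(11N),
  N! ~ sqrt(2π N) · (N/e)^N,
  (10N)! ~ sqrt(2π·10N) · (10N/e)^(10N).
The exponential factors combine to (11N)^(11N) / (N^N · (10N)^(10N)) = 11^(11N)/10^(10N) = (11^11/10^10)^N = (285311670611/10000000000)^N.
The square-root prefactors combine to sqrt(2π·11N) / (sqrt(2π N)·sqrt(2π·10N)) = sqrt(11 / (2π·10·N)) = sqrt(11/(20π·17n)).
Substituting N = 17n: C(187n, 17n) ~ (285311670611/10000000000)^(17n) · sqrt(11/(20π·17n)).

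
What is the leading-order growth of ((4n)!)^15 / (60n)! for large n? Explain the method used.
((4n)!)^15/(60n)! ~ ((2π·4n)^(14/2) / sqrt(15)) · 15^(−15·4n)  →  0

Write N = 4n. Stirling: N! ~ sqrt(2π N)(N/e)^N and (15N)! ~ sqrt(2π·15N)·(15N/e)^(15N).
  (N!)^15/(15N)! ~ (2π N)^(15/2) (N/e)^(15N) / [sqrt(2π·15N) (15N/e)^(15N)]
     = (2π N)^(15/2) / sqrt(2π·15N) · (N/(15N))^(15N)
     = (2π N)^((15−1)/2) / sqrt(15) · 15^(−15N).
Since 15^15 > 1, the factor 15^(−15N) decays exponentially, so the ratio → 0. Substituting N = 4n gives the stated form.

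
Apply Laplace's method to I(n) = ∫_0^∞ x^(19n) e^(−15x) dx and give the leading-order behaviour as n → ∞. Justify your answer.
I(n) ~ (sqrt(2π·19n) / 15) · (19n/(15e))^(19n)

Write the integrand as exp(19n ln x − 15x) and set f(x) = 19n ln x − 15x. Then f'(x) = 19n/x − 15 = 0 at x* = 19n/15, and f''(x*) = −19n/x*^2 = −15^2/(19n). Laplace's method (interior maximum) gives
  I(n) ~ e^(f(x*)) · sqrt(2π / |f''(x*)|)
        = exp(19n ln(19n/15) − 19n) · sqrt(2π · 19n / 15^2)
        = (19n/15)^(19n) e^(−19n) · sqrt(2π·19n) / 15
        = (sqrt(2π·19n) / 15) · (19n/(15e))^(19n).
This matches Γ(19n+1)/15^(19n+1) with Stirling applied to Γ.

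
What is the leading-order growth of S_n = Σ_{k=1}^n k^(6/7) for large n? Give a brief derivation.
S_n ~ (7/13) · n^(13/7)

Integral comparison: Σ_{k=1}^n k^(6/7) = ∫_0^n x^(6/7) dx + O(n^(6/7)). The integral is n^(1 + 6/7) / (1 + 6/7) = n^((6+7)/7) / ((6+7)/7) = (7/13) · n^(13/7).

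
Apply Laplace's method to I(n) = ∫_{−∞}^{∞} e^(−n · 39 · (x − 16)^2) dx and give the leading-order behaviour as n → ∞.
I(n) = sqrt(π/(39n))

Here φ(x) = 39 · (x − 16)^2 has its unique minimum at x* = 16 with φ(x*) = 0 and φ''(x*) = 78. Laplace's method gives
  I(n) ~ e^(−n φ(x*)) · sqrt(2π / (n · φ''(x*))) = sqrt(2π / (78n)) = sqrt(π/(39n)).
This is exact: substituting u = (x − 16)·sqrt(39n) gives I(n) = (1/sqrt(39n)) ∫_{−∞}^{∞} e^(−u^2) du = sqrt(π/(39n)).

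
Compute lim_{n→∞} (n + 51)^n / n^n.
lim = e^51

Rewrite as (1 + 51/n)^(n). By the standard limit (1 + x/n)^n → e^x, we have (1 + 51/n)^n → e^51, and raising to the 1st power gives e^51.
More precisely, ln[(1 + 51/n)^(n)] = n · ln(1 + 51/n) = n · (51/n + O(1/n^2)) = 51 + O(1/n) → 51.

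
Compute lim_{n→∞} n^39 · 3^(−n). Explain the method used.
lim = 0

Exponentials with base > 1 dominate every fixed polynomial: for any fixed c, n^c / 3^n → 0 as n → ∞ (e.g. by the ratio test, or by writing 3^n = e^(n ln 3) and noting e^(n ln 3) / n^c → ∞). Hence n^39 · 3^(−n) = n^39 / 3^n → 0.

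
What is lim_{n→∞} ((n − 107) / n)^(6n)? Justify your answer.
lim = e^(−642)

Rewrite as (1 − 107/n)^(6n). By the standard limit (1 + x/n)^n → e^x, we have (1 − 107/n)^n → e^(−107), and raising to the 6th power gives e^(−642).
More precisely, ln[(1 − 107/n)^(6n)] = 6n · ln(1 − 107/n) = 6n · (-107/n + O(1/n^2)) = -642 + O(1/n) → -642.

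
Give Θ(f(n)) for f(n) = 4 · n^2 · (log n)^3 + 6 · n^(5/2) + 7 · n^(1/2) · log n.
f(n) ∈ Θ(n^(5/2))

Compare the terms by growth order. For large n, n^a · (log n)^b dominates n^a' · (log n)^b' iff a > a', or (a = a' and b > b'). Ranking the 3 terms shows the dominant one is 6 · n^(5/2). Hence f(n) ∈ Θ(n^(5/2)).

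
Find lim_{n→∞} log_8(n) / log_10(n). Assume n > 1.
lim = ln(10) / ln(8) = log_8(10)

Change of base: log_8(n) = ln n / ln 8 and log_10(n) = ln n / ln 10. The ratio is (ln n / ln 8) · (ln 10 / ln n) = ln 10 / ln 8, a constant independent of n. So the limit is ln 10 / ln 8 = log_8(10).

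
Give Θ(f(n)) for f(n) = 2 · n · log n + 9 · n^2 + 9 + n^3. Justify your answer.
f(n) ∈ Θ(n^3)

Compare the terms by growth order. For large n, n^a · (log n)^b dominates n^a' · (log n)^b' iff a > a', or (a = a' and b > b'). Ranking the 4 terms shows the dominant one is n^3. Hence f(n) ∈ Θ(n^3).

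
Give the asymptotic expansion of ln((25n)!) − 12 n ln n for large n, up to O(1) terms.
ln((25n)!) − 12 n ln n = 13 n ln n + 25(ln 25 − 1) n + (1/2) ln(2π·25n) + O(1/n)

Stirling: ln((25n)!) = 25n ln(25n) − 25n + (1/2) ln(2π·25n) + O(1/n).
Expand 25n ln(25n) = 25n (ln n + ln 25) = 25n ln n + 25n ln 25.
Subtract 12n ln n: leading term is (25 − 12) n ln n = 13 n ln n. The next term is 25n ln 25 − 25n = 25(ln 25 − 1) n. Then the (1/2) ln(2π·25n) correction.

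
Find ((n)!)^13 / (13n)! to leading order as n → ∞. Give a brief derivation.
((n)!)^13/(13n)! ~ ((2π·n)^(12/2) / sqrt(13)) · 13^(−13·n)  →  0

Write N = n. Stirling: N! ~ sqrt(2π N)(N/e)^N and (13N)! ~ sqrt(2π·13N)·(13N/e)^(13N).
  (N!)^13/(13N)! ~ (2π N)^(13/2) (N/e)^(13N) / [sqrt(2π·13N) (13N/e)^(13N)]
     = (2π N)^(13/2) / sqrt(2π·13N) · (N/(13N))^(13N)
     = (2π N)^((13−1)/2) / sqrt(13) · 13^(−13N).
Since 13^13 > 1, the factor 13^(−13N) decays exponentially, so the ratio → 0. Substituting N = n gives the stated form.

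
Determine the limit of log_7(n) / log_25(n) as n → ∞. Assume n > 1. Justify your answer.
lim = ln(25) / ln(7) = log_7(25)

Change of base: log_7(n) = ln n / ln 7 and log_25(n) = ln n / ln 25. The ratio is (ln n / ln 7) · (ln 25 / ln n) = ln 25 / ln 7, a constant independent of n. So the limit is ln 25 / ln 7 = log_7(25).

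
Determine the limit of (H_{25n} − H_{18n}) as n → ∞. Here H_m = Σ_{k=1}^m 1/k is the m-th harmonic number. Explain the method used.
lim = ln(25/18)

Euler-Maclaurin gives H_m = ln m + γ + 1/(2m) + O(1/m^2). The γ and O(1/m) terms cancel in the difference:
  H_{25n} − H_{18n} = ln(25n) − ln(18n) + O(1/n) = ln(25/18) + O(1/n).
Hence the limit is ln(25/18).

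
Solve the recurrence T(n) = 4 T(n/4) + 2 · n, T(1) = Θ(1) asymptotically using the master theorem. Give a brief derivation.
T(n) = Θ(n log n)

log_4 4 = 1, and f(n) = 2 · n = Θ(n^(log_4 4)). This is Case 2 of the master theorem: T(n) = Θ(f(n) · log n) = Θ(n log n).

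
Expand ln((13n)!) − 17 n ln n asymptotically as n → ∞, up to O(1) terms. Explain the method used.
ln((13n)!) − 17 n ln n = −4 n ln n + 13(ln 13 − 1) n + (1/2) ln(2π·13n) + O(1/n)

Stirling: ln((13n)!) = 13n ln(13n) − 13n + (1/2) ln(2π·13n) + O(1/n).
Expand 13n ln(13n) = 13n (ln n + ln 13) = 13n ln n + 13n ln 13.
Subtract 17n ln n: leading term is (13 − 17) n ln n = −4 n ln n. The next term is 13n ln 13 − 13n = 13(ln 13 − 1) n. Then the (1/2) ln(2π·13n) correction.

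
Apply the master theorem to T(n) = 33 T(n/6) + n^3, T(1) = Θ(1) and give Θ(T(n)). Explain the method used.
T(n) = Θ(n^3)

log_6 33 ≈ 1.951. f(n) = n^3 dominates n^(log_6 33) since 3 > 1.951, and the regularity condition a·f(n/b) = 33·(n/6)^3 = (33/216)·n^3 ≤ c·f(n) holds with c = 33/216 ≈ 0.153 < 1. So this is Case 3: T(n) = Θ(f(n)) = Θ(n^3).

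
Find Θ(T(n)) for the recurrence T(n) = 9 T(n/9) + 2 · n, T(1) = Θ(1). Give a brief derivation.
T(n) = Θ(n log n)

log_9 9 = 1, and f(n) = 2 · n = Θ(n^(log_9 9)). This is Case 2 of the master theorem: T(n) = Θ(f(n) · log n) = Θ(n log n).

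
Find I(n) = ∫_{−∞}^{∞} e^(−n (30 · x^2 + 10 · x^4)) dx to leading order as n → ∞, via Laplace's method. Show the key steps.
I(n) ~ sqrt(π/(30n))

φ(x) = 30 · x^2 + 10 · x^4 has its unique global minimum at x* = 0 (since φ'(x) = 60x + 40x^3 = 0 only at x = 0 for real x with both coefficients positive, and φ → ∞ as |x| → ∞). At x* = 0, φ(0) = 0 and φ''(0) = 60. Laplace's method then gives
  I(n) ~ sqrt(2π / (n · φ''(0))) · e^(−n φ(0)) = sqrt(2π / (60n)) = sqrt(π/(30n)).
The 10 · x^4 term contributes only at subleading order (an O(1/n) relative correction).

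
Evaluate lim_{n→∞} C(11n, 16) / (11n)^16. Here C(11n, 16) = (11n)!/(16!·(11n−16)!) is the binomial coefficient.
lim = 1/16! = 1/20922789888000

With N = 11n → ∞: C(N, 16) / N^16 = [N(N−1)…(N−15)] / (16! · N^16) = (1/16!) · 1 · (1 − 1/(11n)) · … · (1 − 15/(11n)). Each factor → 1 as N → ∞, so the limit is 1/16! = 1/20922789888000.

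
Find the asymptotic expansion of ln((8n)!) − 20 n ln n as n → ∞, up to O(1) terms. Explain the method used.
ln((8n)!) − 20 n ln n = −12 n ln n + 8(ln 8 − 1) n + (1/2) ln(2π·8n) + O(1/n)

Stirling: ln((8n)!) = 8n ln(8n) − 8n + (1/2) ln(2π·8n) + O(1/n).
Expand 8n ln(8n) = 8n (ln n + ln 8) = 8n ln n + 8n ln 8.
Subtract 20n ln n: leading term is (8 − 20) n ln n = −12 n ln n. The next term is 8n ln 8 − 8n = 8(ln 8 − 1) n. Then the (1/2) ln(2π·8n) correction.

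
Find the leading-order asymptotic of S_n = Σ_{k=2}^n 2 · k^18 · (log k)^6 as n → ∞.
S_n ~ 2 · n^19 · (log n)^6 / 19

By integral comparison, S_n = ∫_1^n 2 · x^18 · (log x)^6 dx + O(n^18 · (log n)^6). For the integral, the leading term of ∫_1^n x^18 (log x)^6 dx is n^19/19 · (log n)^6 (by repeated integration by parts; each step lowers the log-exponent and produces a relatively O(1/log n) correction). Hence S_n ~ 2 · n^19 · (log n)^6 / 19.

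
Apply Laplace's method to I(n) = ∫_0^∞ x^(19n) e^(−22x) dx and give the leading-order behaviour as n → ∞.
I(n) ~ (sqrt(2π·19n) / 22) · (19n/(22e))^(19n)

Write the integrand as exp(19n ln x − 22x) and set f(x) = 19n ln x − 22x. Then f'(x) = 19n/x − 22 = 0 at x* = 19n/22, and f''(x*) = −19n/x*^2 = −22^2/(19n). Laplace's method (interior maximum) gives
  I(n) ~ e^(f(x*)) · sqrt(2π / |f''(x*)|)
        = exp(19n ln(19n/22) − 19n) · sqrt(2π · 19n / 22^2)
        = (19n/22)^(19n) e^(−19n) · sqrt(2π·19n) / 22
        = (sqrt(2π·19n) / 22) · (19n/(22e))^(19n).
This matches Γ(19n+1)/22^(19n+1) with Stirling applied to Γ.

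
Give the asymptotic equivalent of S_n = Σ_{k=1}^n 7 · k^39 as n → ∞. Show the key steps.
S_n ~ 7 · n^40 / 40

By integral comparison (Euler-Maclaurin), Σ_{k=1}^n 7 · k^39 = 7 · ∫_0^n x^39 dx + O(n^39) = 7 · n^40/40 + O(n^39). (Equivalently, Faulhaber's formula gives the same leading term.)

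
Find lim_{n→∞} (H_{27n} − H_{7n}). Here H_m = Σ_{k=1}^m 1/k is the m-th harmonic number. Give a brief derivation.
lim = ln(27/7)

Euler-Maclaurin gives H_m = ln m + γ + 1/(2m) + O(1/m^2). The γ and O(1/m) terms cancel in the difference:
  H_{27n} − H_{7n} = ln(27n) − ln(7n) + O(1/n) = ln(27/7) + O(1/n).
Hence the limit is ln(27/7).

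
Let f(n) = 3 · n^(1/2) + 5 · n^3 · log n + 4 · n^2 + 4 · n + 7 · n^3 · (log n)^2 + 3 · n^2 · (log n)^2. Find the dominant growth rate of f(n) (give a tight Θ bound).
f(n) ∈ Θ(n^3 · (log n)^2)

Compare the terms by growth order. For large n, n^a · (log n)^b dominates n^a' · (log n)^b' iff a > a', or (a = a' and b > b'). Ranking the 6 terms shows the dominant one is 7 · n^3 · (log n)^2. Hence f(n) ∈ Θ(n^3 · (log n)^2).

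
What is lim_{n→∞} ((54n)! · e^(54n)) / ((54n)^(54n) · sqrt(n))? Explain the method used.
lim = sqrt(2π·54)

Stirling: (54n)! ~ sqrt(2π·54n) · (54n/e)^(54n). Hence
  (54n)! · e^(54n) / (54n)^(54n) ~ sqrt(2π·54n).
Dividing by sqrt(n): sqrt(2π·54n) / sqrt(n) = sqrt(2π·54) · n^((1−1)/2), so the limit is sqrt(2π·54).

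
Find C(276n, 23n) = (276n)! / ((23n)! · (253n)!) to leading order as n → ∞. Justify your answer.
C(276n, 23n) ~ (8916100448256/285311670611)^(23n) · sqrt(6/(11π·23n))

Write N = 23n. Apply Stirling to each factorial:
  (12N)! ~ sqrt(2π·12N) · (12N/e)^(12N),
  N! ~ sqrt(2π N) · (N/e)^N,
  (11N)! ~ sqrt(2π·11N) · (11N/e)^(11N).
The exponential factors combine to (12N)^(12N) / (N^N · (11N)^(11N)) = 12^(12N)/11^(11N) = (12^12/11^11)^N = (8916100448256/285311670611)^N.
The square-root prefactors combine to sqrt(2π·12N) / (sqrt(2π N)·sqrt(2π·11N)) = sqrt(12 / (2π·11·N)) = sqrt(6/(11π·23n)).
Substituting N = 23n: C(276n, 23n) ~ (8916100448256/285311670611)^(23n) · sqrt(6/(11π·23n)).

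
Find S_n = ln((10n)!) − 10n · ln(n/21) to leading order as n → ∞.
S_n ~ 10n · (ln 210 − 1) + O(ln n)

Stirling: ln((10n)!) = 10n ln(10n) − 10n + O(ln n).
  S_n = 10n ln(10n) − 10n − 10n ln(n/21) + O(ln n)
      = 10n ln(10n) − 10n ln n + 10n ln 21 − 10n + O(ln n)
      = 10n ln 10 + 10n ln 21 − 10n + O(ln n)
      = 10n (ln 210 − 1) + O(ln n).
Numerically ln(210) − 1 ≈ 4.3471.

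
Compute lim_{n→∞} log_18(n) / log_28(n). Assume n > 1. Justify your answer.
lim = ln(28) / ln(18) = log_18(28)

Change of base: log_18(n) = ln n / ln 18 and log_28(n) = ln n / ln 28. The ratio is (ln n / ln 18) · (ln 28 / ln n) = ln 28 / ln 18, a constant independent of n. So the limit is ln 28 / ln 18 = log_18(28).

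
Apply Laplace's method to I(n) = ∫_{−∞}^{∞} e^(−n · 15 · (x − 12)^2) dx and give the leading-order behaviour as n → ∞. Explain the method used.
I(n) = sqrt(π/(15n))

Here φ(x) = 15 · (x − 12)^2 has its unique minimum at x* = 12 with φ(x*) = 0 and φ''(x*) = 30. Laplace's method gives
  I(n) ~ e^(−n φ(x*)) · sqrt(2π / (n · φ''(x*))) = sqrt(2π / (30n)) = sqrt(π/(15n)).
This is exact: substituting u = (x − 12)·sqrt(15n) gives I(n) = (1/sqrt(15n)) ∫_{−∞}^{∞} e^(−u^2) du = sqrt(π/(15n)).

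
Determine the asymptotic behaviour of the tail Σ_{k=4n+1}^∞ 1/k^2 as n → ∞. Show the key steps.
Σ_{k>4n} 1/k^2 ~ 1/(1 · (4n))

Compare to the integral: ∫_{4n}^∞ x^(−2) dx = [−x^(−1)/1]_{4n}^∞ = 1/((2−1)·(4n)). Euler-Maclaurin then gives
  Σ_{k>4n} 1/k^2 = ∫_{4n}^∞ dx/x^2 − 1/(2·(4n)^2) + O(1/(4n)^3).
(Equivalently this is ζ(2) − Σ_{k≤4n} 1/k^2.)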